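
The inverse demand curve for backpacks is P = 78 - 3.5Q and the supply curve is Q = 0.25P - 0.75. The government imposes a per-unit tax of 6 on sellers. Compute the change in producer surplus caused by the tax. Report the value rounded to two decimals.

-30.72

Rewriting supply in inverse form: P = 3 + 4Q.
Pre-tax equilibrium: 78 - 3.5Q = 3 + 4Q gives Q* = 10, P* = 43.
A tax on sellers shifts supply up by 6: 78 - 3.5Q = 3 + 4Q + 6, so Q_t = 9.2. Buyers pay P_b = 45.8; sellers receive P_s = P_b - 6 = 39.8.
PS falls from (1/2)(10)(40) = 200 to (1/2)(9.2)(36.8) = 169.28, a change of -30.72.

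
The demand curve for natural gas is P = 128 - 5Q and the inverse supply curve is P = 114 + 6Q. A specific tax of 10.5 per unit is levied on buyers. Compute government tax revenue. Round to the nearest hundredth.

Without the tax, 128 - 5Q = 114 + 6Q so Q* = 1.2727 and P* = 121.6364.
A tax on buyers shifts demand down by 10.5: (128 - 10.5) - 5Q = 114 + 6Q, so Q_t = 0.3182. Buyers pay P_b = 126.4091; sellers receive P_s = P_b - 10.5 = 115.9091.
Tax revenue = t x Q_t = 10.5 x 0.3182 = 3.3409.

3.34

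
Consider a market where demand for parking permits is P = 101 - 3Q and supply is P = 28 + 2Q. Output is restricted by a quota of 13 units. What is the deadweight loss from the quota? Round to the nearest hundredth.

6.40

Unrestricted equilibrium: Q* = (101 - 28)/(3 + 2) = 14.6.
At Q = 13 the demand price is 101 - 3(13) = 62 and the supply price is 28 + 2(13) = 54.
DWL = (1/2)(gap between curves at 13) x (Q* - 13) = (1/2)(8)(1.6) = 6.4.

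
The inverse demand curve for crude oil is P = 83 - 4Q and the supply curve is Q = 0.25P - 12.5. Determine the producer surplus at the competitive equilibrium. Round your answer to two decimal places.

Rewriting supply in inverse form: P = 50 + 4Q.
Equilibrium: 83 - 4Q = 50 + 4Q, so Q* = 4.125 and P* = 66.5.
The supply curve's price intercept is 50, so PS = (1/2)(Q*)(P* - 50) = (1/2)(4.125)(16.5) = 34.0312.

34.03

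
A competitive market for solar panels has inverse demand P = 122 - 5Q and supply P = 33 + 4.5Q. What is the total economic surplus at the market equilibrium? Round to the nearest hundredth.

Set 122 - 5Q = 33 + 4.5Q, which gives 89 = 9.5Q, so Q* = 9.3684 and P* = 122 - 5(9.3684) = 75.1579.
CS = (1/2)(9.3684)(46.8421) = 219.4183 and PS = (1/2)(9.3684)(42.1579) = 197.4765, so total surplus = 416.8947.

416.89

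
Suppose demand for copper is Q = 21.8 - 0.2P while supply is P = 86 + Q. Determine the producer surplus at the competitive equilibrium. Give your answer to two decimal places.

Rewriting demand in inverse form: P = 109 - 5Q.
Set 109 - 5Q = 86 + Q, which gives 23 = 6Q, so Q* = 3.8333 and P* = 109 - 5(3.8333) = 89.8333.
PS is the area between P* and the supply curve from 0 to Q*: (1/2)(3.8333)(3.8333) = 7.3472.

7.35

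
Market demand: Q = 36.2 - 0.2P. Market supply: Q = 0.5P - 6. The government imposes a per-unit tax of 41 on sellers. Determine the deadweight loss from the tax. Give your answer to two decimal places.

120.07

Rewriting demand in inverse form: P = 181 - 5Q.
Rewriting supply in inverse form: P = 12 + 2Q.
Without the tax, 181 - 5Q = 12 + 2Q so Q* = 24.1429 and P* = 60.2857.
A tax on sellers shifts supply up by 41: 181 - 5Q = 12 + 2Q + 41, so Q_t = 18.2857. Buyers pay P_b = 89.5714; sellers receive P_s = P_b - 41 = 48.5714.
The welfare triangle lost has base Q* - Q_t = 5.8571 and height t = 41, so DWL = (1/2)(5.8571)(41) = 120.0714.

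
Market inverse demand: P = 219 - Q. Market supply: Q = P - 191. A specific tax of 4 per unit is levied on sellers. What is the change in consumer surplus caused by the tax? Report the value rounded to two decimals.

Rewriting supply in inverse form: P = 191 + Q.
Without the tax, 219 - Q = 191 + Q so Q* = 14 and P* = 205.
A tax on sellers shifts supply up by 4: 219 - Q = 191 + Q + 4, so Q_t = 12. Buyers pay P_b = 207; sellers receive P_s = P_b - 4 = 203.
Consumers lose the trapezoid between P* and P_b out to Q_t plus the triangle from Q_t to Q*: change in CS = 72 - 98 = -26.

-26.00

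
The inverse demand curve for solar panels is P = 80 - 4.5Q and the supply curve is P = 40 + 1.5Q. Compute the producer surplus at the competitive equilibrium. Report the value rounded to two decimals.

33.33

Set 80 - 4.5Q = 40 + 1.5Q, which gives 40 = 6Q, so Q* = 6.6667 and P* = 80 - 4.5(6.6667) = 50.
Producer surplus is the triangle above supply below P*: (1/2)(6.6667)(50 - 40) = (1/2)(6.6667)(10) = 33.3333.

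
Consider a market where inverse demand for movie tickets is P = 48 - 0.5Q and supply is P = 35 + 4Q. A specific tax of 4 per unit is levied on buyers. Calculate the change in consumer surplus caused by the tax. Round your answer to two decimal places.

-1.09

Pre-tax equilibrium: 48 - 0.5Q = 35 + 4Q gives Q* = 2.8889, P* = 46.5556.
A tax on buyers shifts demand down by 4: (48 - 4) - 0.5Q = 35 + 4Q, so Q_t = 2. Buyers pay P_b = 47; sellers receive P_s = P_b - 4 = 43.
CS falls from (1/2)(2.8889)(1.4444) = 2.0864 to (1/2)(2)(1) = 1, a change of -1.0864.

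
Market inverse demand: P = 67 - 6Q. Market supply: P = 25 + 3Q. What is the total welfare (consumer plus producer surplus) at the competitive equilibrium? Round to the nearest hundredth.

Equilibrium: 67 - 6Q = 25 + 3Q, so Q* = 4.6667 and P* = 39.
Total surplus is the full triangle between the curves from 0 to Q*: (1/2)(4.6667)(67 - 25) = 98.

98.00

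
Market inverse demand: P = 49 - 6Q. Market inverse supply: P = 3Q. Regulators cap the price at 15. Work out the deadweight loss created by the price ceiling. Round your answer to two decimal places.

Free-market equilibrium: 49 - 6Q = 3Q gives Q* = 5.4444, P* = 16.3333.
At the ceiling price 15, quantity supplied is (15 - 0)/3 = 5; supply is the short side, so Q = 5 trades at P = 15.
At Q = 5 the demand price is 19 and the supply price is 15. Deadweight loss is the triangle between the curves from 5 to 5.4444: (1/2)(19 - 15)(5.4444 - 5) = 0.8889.

0.89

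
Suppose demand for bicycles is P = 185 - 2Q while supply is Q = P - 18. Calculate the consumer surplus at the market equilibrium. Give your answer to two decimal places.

Rewriting supply in inverse form: P = 18 + Q.
Setting demand equal to supply, 167 = 3Q, so Q* = 55.6667 and P* = 73.6667.
CS is the area between the demand curve and P* from 0 to Q*: (1/2)(55.6667)(111.3333) = 3098.7778.

3098.78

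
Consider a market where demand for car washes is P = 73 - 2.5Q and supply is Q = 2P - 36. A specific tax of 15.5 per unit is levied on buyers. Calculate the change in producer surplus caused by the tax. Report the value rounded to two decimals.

-40.69

Rewriting supply in inverse form: P = 18 + 0.5Q.
Pre-tax equilibrium: 73 - 2.5Q = 18 + 0.5Q gives Q* = 18.3333, P* = 27.1667.
With the tax, buyers' net willingness to pay falls by 15.5: (73 - 15.5) - 2.5Q = 18 + 0.5Q, so Q_t = 13.1667. Buyers pay P_b = 40.0833; sellers receive P_s = P_b - 15.5 = 24.5833.
PS falls from (1/2)(18.3333)(9.1667) = 84.0278 to (1/2)(13.1667)(6.5833) = 43.3403, a change of -40.6875.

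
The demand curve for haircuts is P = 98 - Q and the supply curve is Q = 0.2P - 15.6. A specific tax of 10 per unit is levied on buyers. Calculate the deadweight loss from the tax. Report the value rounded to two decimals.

Rewriting supply in inverse form: P = 78 + 5Q.
Pre-tax equilibrium: 98 - Q = 78 + 5Q gives Q* = 3.3333, P* = 94.6667.
A tax on buyers shifts demand down by 10: (98 - 10) - Q = 78 + 5Q, so Q_t = 1.6667. Buyers pay P_b = 96.3333; sellers receive P_s = P_b - 10 = 86.3333.
The welfare triangle lost has base Q* - Q_t = 1.6667 and height t = 10, so DWL = (1/2)(1.6667)(10) = 8.3333.

8.33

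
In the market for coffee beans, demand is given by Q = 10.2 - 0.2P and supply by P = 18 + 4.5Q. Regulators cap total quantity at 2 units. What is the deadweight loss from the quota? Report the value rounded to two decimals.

10.32

Rewriting demand in inverse form: P = 51 - 5Q.
Without the quota, 51 - 5Q = 18 + 4.5Q gives Q* = 3.4737.
At Q = 2 the demand price is 51 - 5(2) = 41 and the supply price is 18 + 4.5(2) = 27.
Deadweight loss is the triangle between the curves from 2 to 3.4737: (1/2)(41 - 27)(3.4737 - 2) = 10.3158.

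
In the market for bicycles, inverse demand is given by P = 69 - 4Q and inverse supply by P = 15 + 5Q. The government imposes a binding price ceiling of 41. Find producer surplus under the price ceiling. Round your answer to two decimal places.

67.60

Without the control, 69 - 4Q = 15 + 5Q so Q* = 6 and P* = 45.
At the ceiling price 41, quantity supplied is (41 - 15)/5 = 5.2; supply is the short side, so Q = 5.2 trades at P = 41.
PS is the triangle above supply below 41: (1/2)(5.2)(41 - 15) = 67.6.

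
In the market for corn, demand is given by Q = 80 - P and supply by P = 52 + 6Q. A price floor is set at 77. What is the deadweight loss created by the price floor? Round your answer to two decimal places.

Rewriting demand in inverse form: P = 80 - Q.
Free-market equilibrium: 80 - Q = 52 + 6Q gives Q* = 4, P* = 76.
At the floor price 77, quantity demanded is (80 - 77)/1 = 3; demand is the short side, so Q = 3 trades at P = 77.
The lost-trades triangle has base Q* - 3 = 1 and height equal to the gap between the curves at Q = 3, which is 77 - 70 = 7. DWL = (1/2)(1)(7) = 3.5.

3.50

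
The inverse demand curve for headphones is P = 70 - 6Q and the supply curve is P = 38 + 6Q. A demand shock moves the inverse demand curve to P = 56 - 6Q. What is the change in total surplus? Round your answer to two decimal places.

-29.17

Initial equilibrium: Q_0 = 2.6667, P_0 = 54; CS_0 = (1/2)(2.6667)(16) = 21.3333, PS_0 = (1/2)(2.6667)(16) = 21.3333.
New equilibrium: 56 - 6Q = 38 + 6Q gives Q_1 = 1.5, P_1 = 47; CS_1 = 6.75, PS_1 = 6.75.
Change in total surplus = (6.75 + 6.75) - (21.3333 + 21.3333) = -29.1667.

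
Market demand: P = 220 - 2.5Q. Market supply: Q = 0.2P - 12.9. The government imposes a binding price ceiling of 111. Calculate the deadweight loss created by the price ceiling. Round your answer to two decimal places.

490.20

Rewriting supply in inverse form: P = 64.5 + 5Q.
Free-market equilibrium: 220 - 2.5Q = 64.5 + 5Q gives Q* = 20.7333, P* = 168.1667.
At P = 111, sellers supply (111 - 64.5)/5 = 9.3 while buyers want more, so the quantity traded is 9.3 at price 111.
At Q = 9.3 the demand price is 196.75 and the supply price is 111. Deadweight loss is the triangle between the curves from 9.3 to 20.7333: (1/2)(196.75 - 111)(20.7333 - 9.3) = 490.2042.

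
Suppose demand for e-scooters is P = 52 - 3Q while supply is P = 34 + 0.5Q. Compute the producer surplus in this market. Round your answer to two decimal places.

Equilibrium: 52 - 3Q = 34 + 0.5Q, so Q* = 5.1429 and P* = 36.5714.
PS is the area between P* and the supply curve from 0 to Q*: (1/2)(5.1429)(2.5714) = 6.6122.

6.61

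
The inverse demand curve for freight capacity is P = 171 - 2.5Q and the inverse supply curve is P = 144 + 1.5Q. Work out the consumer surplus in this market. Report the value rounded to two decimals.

56.95

Equilibrium: 171 - 2.5Q = 144 + 1.5Q, so Q* = 6.75 and P* = 154.125.
CS is the area between the demand curve and P* from 0 to Q*: (1/2)(6.75)(16.875) = 56.9531.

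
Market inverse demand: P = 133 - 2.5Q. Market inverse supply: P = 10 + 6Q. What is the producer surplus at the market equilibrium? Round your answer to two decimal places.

Set 133 - 2.5Q = 10 + 6Q, which gives 123 = 8.5Q, so Q* = 14.4706 and P* = 133 - 2.5(14.4706) = 96.8235.
Producer surplus is the triangle above supply below P*: (1/2)(14.4706)(96.8235 - 10) = (1/2)(14.4706)(86.8235) = 628.1938.

628.19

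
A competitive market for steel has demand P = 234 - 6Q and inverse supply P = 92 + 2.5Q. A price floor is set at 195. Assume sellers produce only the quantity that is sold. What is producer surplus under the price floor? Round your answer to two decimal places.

Without the control, 234 - 6Q = 92 + 2.5Q so Q* = 16.7059 and P* = 133.7647.
At the floor price 195, quantity demanded is (234 - 195)/6 = 6.5; demand is the short side, so Q = 6.5 trades at P = 195.
The supply price at Q = 6.5 is 108.25. PS is the trapezoid between 195 and supply over [0, 6.5]: (1/2)[(195 - 92) + (195 - 108.25)](6.5) = 616.6875.

616.69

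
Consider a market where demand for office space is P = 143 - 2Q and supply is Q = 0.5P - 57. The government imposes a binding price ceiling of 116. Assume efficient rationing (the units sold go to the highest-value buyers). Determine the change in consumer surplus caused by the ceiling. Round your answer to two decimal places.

-26.56

Rewriting supply in inverse form: P = 114 + 2Q.
Without the control, 143 - 2Q = 114 + 2Q so Q* = 7.25 and P* = 128.5.
At the ceiling price 116, quantity supplied is (116 - 114)/2 = 1; supply is the short side, so Q = 1 trades at P = 116.
CS goes from (1/2)(7.25)(14.5) = 52.5625 to 26 (computed as (143 - 116)(1) - (1/2)(2)(1)^2), a change of -26.5625.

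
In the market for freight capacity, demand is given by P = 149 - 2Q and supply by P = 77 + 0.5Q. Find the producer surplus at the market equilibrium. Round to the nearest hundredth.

207.36

Set 149 - 2Q = 77 + 0.5Q, which gives 72 = 2.5Q, so Q* = 28.8 and P* = 149 - 2(28.8) = 91.4.
The supply curve's price intercept is 77, so PS = (1/2)(Q*)(P* - 77) = (1/2)(28.8)(14.4) = 207.36.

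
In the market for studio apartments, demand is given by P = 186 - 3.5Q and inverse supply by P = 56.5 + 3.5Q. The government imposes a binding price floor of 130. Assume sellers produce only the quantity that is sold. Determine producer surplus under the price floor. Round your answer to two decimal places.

728.00

Without the control, 186 - 3.5Q = 56.5 + 3.5Q so Q* = 18.5 and P* = 121.25.
At P = 130, buyers demand (186 - 130)/3.5 = 16 while sellers would supply more, so the quantity traded is 16 at price 130.
The supply price at Q = 16 is 112.5. PS is the trapezoid between 130 and supply over [0, 16]: (1/2)[(130 - 56.5) + (130 - 112.5)](16) = 728.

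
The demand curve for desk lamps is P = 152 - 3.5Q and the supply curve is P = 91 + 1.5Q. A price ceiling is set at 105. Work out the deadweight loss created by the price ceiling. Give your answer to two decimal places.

Free-market equilibrium: 152 - 3.5Q = 91 + 1.5Q gives Q* = 12.2, P* = 109.3.
At P = 105, sellers supply (105 - 91)/1.5 = 9.3333 while buyers want more, so the quantity traded is 9.3333 at price 105.
The lost-trades triangle has base Q* - 9.3333 = 2.8667 and height equal to the gap between the curves at Q = 9.3333, which is 119.3333 - 105 = 14.3333. DWL = (1/2)(2.8667)(14.3333) = 20.5444.

20.54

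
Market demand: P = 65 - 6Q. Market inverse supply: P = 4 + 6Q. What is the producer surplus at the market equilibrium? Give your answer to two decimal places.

Equilibrium: 65 - 6Q = 4 + 6Q, so Q* = 5.0833 and P* = 34.5.
Producer surplus is the triangle above supply below P*: (1/2)(5.0833)(34.5 - 4) = (1/2)(5.0833)(30.5) = 77.5208.

77.52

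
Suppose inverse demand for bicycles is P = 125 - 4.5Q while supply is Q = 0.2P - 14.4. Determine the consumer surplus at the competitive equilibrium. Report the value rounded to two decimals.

70.03

Rewriting supply in inverse form: P = 72 + 5Q.
Equilibrium: 125 - 4.5Q = 72 + 5Q, so Q* = 5.5789 and P* = 99.8947.
Consumer surplus is the triangle under demand above P*: (1/2)(5.5789)(125 - 99.8947) = (1/2)(5.5789)(25.1053) = 70.0305.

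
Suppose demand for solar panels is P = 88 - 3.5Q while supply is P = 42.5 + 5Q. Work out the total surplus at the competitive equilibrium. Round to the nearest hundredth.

121.78

Set 88 - 3.5Q = 42.5 + 5Q, which gives 45.5 = 8.5Q, so Q* = 5.3529 and P* = 88 - 3.5(5.3529) = 69.2647.
Total surplus is the full triangle between the curves from 0 to Q*: (1/2)(5.3529)(88 - 42.5) = 121.7794.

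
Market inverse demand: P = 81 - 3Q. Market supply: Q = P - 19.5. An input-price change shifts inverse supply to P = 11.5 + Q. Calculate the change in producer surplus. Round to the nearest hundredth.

Rewriting supply in inverse form: P = 19.5 + Q.
Initial equilibrium: Q_0 = 15.375, P_0 = 34.875; CS_0 = (1/2)(15.375)(46.125) = 354.5859, PS_0 = (1/2)(15.375)(15.375) = 118.1953.
New equilibrium: 81 - 3Q = 11.5 + Q gives Q_1 = 17.375, P_1 = 28.875; CS_1 = 452.8359, PS_1 = 150.9453.
Change in producer surplus = 150.9453 - 118.1953 = 32.75.

32.75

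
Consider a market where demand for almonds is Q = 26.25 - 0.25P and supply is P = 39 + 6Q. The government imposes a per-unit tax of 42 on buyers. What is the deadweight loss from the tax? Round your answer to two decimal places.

Rewriting demand in inverse form: P = 105 - 4Q.
Pre-tax equilibrium: 105 - 4Q = 39 + 6Q gives Q* = 6.6, P* = 78.6.
With the tax, buyers' net willingness to pay falls by 42: (105 - 42) - 4Q = 39 + 6Q, so Q_t = 2.4. Buyers pay P_b = 95.4; sellers receive P_s = P_b - 42 = 53.4.
Deadweight loss is the triangle between the curves from Q_t to Q*: (1/2)(6.6 - 2.4)(42) = 88.2.

88.20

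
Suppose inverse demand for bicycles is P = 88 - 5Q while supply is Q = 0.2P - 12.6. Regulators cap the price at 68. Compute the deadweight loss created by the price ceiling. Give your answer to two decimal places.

11.25

Rewriting supply in inverse form: P = 63 + 5Q.
Without the control, 88 - 5Q = 63 + 5Q so Q* = 2.5 and P* = 75.5.
At the ceiling price 68, quantity supplied is (68 - 63)/5 = 1; supply is the short side, so Q = 1 trades at P = 68.
The lost-trades triangle has base Q* - 1 = 1.5 and height equal to the gap between the curves at Q = 1, which is 83 - 68 = 15. DWL = (1/2)(1.5)(15) = 11.25.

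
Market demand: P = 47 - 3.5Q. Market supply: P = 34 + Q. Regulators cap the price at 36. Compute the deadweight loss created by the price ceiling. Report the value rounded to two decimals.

Without the control, 47 - 3.5Q = 34 + Q so Q* = 2.8889 and P* = 36.8889.
At P = 36, sellers supply (36 - 34)/1 = 2 while buyers want more, so the quantity traded is 2 at price 36.
The lost-trades triangle has base Q* - 2 = 0.8889 and height equal to the gap between the curves at Q = 2, which is 40 - 36 = 4. DWL = (1/2)(0.8889)(4) = 1.7778.

1.78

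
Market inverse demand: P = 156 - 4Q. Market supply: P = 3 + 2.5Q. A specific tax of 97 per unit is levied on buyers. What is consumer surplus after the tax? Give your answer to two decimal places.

148.45

Without the tax, 156 - 4Q = 3 + 2.5Q so Q* = 23.5385 and P* = 61.8462.
A tax on buyers shifts demand down by 97: (156 - 97) - 4Q = 3 + 2.5Q, so Q_t = 8.6154. Buyers pay P_b = 121.5385; sellers receive P_s = P_b - 97 = 24.5385.
CS = (1/2)(Q_t)(156 - P_b) = (1/2)(8.6154)(34.4615) = 148.4497.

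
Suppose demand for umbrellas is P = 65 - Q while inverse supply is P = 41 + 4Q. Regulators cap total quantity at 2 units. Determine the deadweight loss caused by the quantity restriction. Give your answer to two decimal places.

19.60

Without the quota, 65 - Q = 41 + 4Q gives Q* = 4.8.
At Q = 2 the demand price is 65 - (2) = 63 and the supply price is 41 + 4(2) = 49.
DWL = (1/2)(gap between curves at 2) x (Q* - 2) = (1/2)(14)(2.8) = 19.6.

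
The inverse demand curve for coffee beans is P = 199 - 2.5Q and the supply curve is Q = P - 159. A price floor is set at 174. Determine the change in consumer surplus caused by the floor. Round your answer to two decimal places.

Rewriting supply in inverse form: P = 159 + Q.
Without the control, 199 - 2.5Q = 159 + Q so Q* = 11.4286 and P* = 170.4286.
At P = 174, buyers demand (199 - 174)/2.5 = 10 while sellers would supply more, so the quantity traded is 10 at price 174.
CS goes from (1/2)(11.4286)(28.5714) = 163.2653 to 125 (computed as (199 - 174)(10) - (1/2)(2.5)(10)^2), a change of -38.2653.

-38.27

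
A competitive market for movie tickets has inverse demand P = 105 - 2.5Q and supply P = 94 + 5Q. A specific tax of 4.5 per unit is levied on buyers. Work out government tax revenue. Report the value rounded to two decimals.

3.90

Pre-tax equilibrium: 105 - 2.5Q = 94 + 5Q gives Q* = 1.4667, P* = 101.3333.
With the tax, buyers' net willingness to pay falls by 4.5: (105 - 4.5) - 2.5Q = 94 + 5Q, so Q_t = 0.8667. Buyers pay P_b = 102.8333; sellers receive P_s = P_b - 4.5 = 98.3333.
Tax revenue = t x Q_t = 4.5 x 0.8667 = 3.9.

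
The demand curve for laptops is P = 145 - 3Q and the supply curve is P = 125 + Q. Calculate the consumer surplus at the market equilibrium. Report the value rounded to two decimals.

Setting demand equal to supply, 20 = 4Q, so Q* = 5 and P* = 130.
The demand choke price is 145, so CS = (1/2)(Q*)(145 - P*) = (1/2)(5)(15) = 37.5.

37.50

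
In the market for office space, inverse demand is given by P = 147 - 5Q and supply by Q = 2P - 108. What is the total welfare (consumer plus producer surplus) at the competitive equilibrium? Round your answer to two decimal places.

Rewriting supply in inverse form: P = 54 + 0.5Q.
Equilibrium: 147 - 5Q = 54 + 0.5Q, so Q* = 16.9091 and P* = 62.4545.
Total surplus is the full triangle between the curves from 0 to Q*: (1/2)(16.9091)(147 - 54) = 786.2727.

786.27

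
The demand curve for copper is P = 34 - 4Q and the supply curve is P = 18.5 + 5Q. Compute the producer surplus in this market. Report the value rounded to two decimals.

7.42

Set 34 - 4Q = 18.5 + 5Q, which gives 15.5 = 9Q, so Q* = 1.7222 and P* = 34 - 4(1.7222) = 27.1111.
Producer surplus is the triangle above supply below P*: (1/2)(1.7222)(27.1111 - 18.5) = (1/2)(1.7222)(8.6111) = 7.4151.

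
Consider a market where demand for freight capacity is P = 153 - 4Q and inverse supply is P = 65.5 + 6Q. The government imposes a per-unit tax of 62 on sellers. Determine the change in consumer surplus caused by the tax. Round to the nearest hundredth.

Without the tax, 153 - 4Q = 65.5 + 6Q so Q* = 8.75 and P* = 118.
A tax on sellers shifts supply up by 62: 153 - 4Q = 65.5 + 6Q + 62, so Q_t = 2.55. Buyers pay P_b = 142.8; sellers receive P_s = P_b - 62 = 80.8.
CS falls from (1/2)(8.75)(35) = 153.125 to (1/2)(2.55)(10.2) = 13.005, a change of -140.12.

-140.12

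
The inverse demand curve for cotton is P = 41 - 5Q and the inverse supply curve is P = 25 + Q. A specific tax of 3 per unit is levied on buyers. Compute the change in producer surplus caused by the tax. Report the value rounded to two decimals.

Without the tax, 41 - 5Q = 25 + Q so Q* = 2.6667 and P* = 27.6667.
With the tax, buyers' net willingness to pay falls by 3: (41 - 3) - 5Q = 25 + Q, so Q_t = 2.1667. Buyers pay P_b = 30.1667; sellers receive P_s = P_b - 3 = 27.1667.
Producers lose the trapezoid between P_s and P* out to Q_t plus the triangle from Q_t to Q*: change in PS = 2.3472 - 3.5556 = -1.2083.

-1.21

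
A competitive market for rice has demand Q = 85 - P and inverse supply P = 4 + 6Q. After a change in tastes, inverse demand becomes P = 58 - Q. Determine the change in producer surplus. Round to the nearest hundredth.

Rewriting demand in inverse form: P = 85 - Q.
Initial equilibrium: Q_0 = 11.5714, P_0 = 73.4286; CS_0 = (1/2)(11.5714)(11.5714) = 66.949, PS_0 = (1/2)(11.5714)(69.4286) = 401.6939.
New equilibrium: 58 - Q = 4 + 6Q gives Q_1 = 7.7143, P_1 = 50.2857; CS_1 = 29.7551, PS_1 = 178.5306.
Change in producer surplus = 178.5306 - 401.6939 = -223.1633.

-223.16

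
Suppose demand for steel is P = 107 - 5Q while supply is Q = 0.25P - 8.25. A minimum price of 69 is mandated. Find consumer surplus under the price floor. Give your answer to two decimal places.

Rewriting supply in inverse form: P = 33 + 4Q.
Free-market equilibrium: 107 - 5Q = 33 + 4Q gives Q* = 8.2222, P* = 65.8889.
At P = 69, buyers demand (107 - 69)/5 = 7.6 while sellers would supply more, so the quantity traded is 7.6 at price 69.
CS is the triangle under demand above 69: (1/2)(7.6)(107 - 69) = 144.4.

144.40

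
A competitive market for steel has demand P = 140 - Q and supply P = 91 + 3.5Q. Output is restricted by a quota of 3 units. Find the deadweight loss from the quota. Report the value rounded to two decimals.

140.03

Unrestricted equilibrium: Q* = (140 - 91)/(1 + 3.5) = 10.8889.
At Q = 3 the demand price is 140 - (3) = 137 and the supply price is 91 + 3.5(3) = 101.5.
Deadweight loss is the triangle between the curves from 3 to 10.8889: (1/2)(137 - 101.5)(10.8889 - 3) = 140.0278.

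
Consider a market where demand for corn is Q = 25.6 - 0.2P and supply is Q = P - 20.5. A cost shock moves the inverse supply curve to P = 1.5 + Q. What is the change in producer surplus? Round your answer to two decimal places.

61.75

Rewriting demand in inverse form: P = 128 - 5Q.
Rewriting supply in inverse form: P = 20.5 + Q.
Initial equilibrium: Q_0 = 17.9167, P_0 = 38.4167; CS_0 = (1/2)(17.9167)(89.5833) = 802.5174, PS_0 = (1/2)(17.9167)(17.9167) = 160.5035.
New equilibrium: 128 - 5Q = 1.5 + Q gives Q_1 = 21.0833, P_1 = 22.5833; CS_1 = 1111.2674, PS_1 = 222.2535.
Change in producer surplus = 222.2535 - 160.5035 = 61.75.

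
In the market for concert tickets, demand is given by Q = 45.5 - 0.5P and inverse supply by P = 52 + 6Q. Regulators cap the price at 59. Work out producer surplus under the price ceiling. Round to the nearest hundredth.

4.08

Rewriting demand in inverse form: P = 91 - 2Q.
Without the control, 91 - 2Q = 52 + 6Q so Q* = 4.875 and P* = 81.25.
At the ceiling price 59, quantity supplied is (59 - 52)/6 = 1.1667; supply is the short side, so Q = 1.1667 trades at P = 59.
PS is the triangle above supply below 59: (1/2)(1.1667)(59 - 52) = 4.0833.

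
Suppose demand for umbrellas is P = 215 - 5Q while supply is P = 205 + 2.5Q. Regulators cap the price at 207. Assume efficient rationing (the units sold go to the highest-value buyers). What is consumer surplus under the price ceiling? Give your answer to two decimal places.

4.80

Free-market equilibrium: 215 - 5Q = 205 + 2.5Q gives Q* = 1.3333, P* = 208.3333.
At P = 207, sellers supply (207 - 205)/2.5 = 0.8 while buyers want more, so the quantity traded is 0.8 at price 207.
The demand price at Q = 0.8 is 211. CS is the trapezoid between demand and 207 over [0, 0.8]: (1/2)[(215 - 207) + (211 - 207)](0.8) = 4.8.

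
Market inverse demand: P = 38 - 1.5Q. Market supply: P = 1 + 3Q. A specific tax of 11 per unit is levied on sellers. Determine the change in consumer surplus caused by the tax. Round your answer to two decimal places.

-25.67

Without the tax, 38 - 1.5Q = 1 + 3Q so Q* = 8.2222 and P* = 25.6667.
With the tax, sellers need 11 more per unit: 38 - 1.5Q = 1 + 3Q + 11, so Q_t = 5.7778. Buyers pay P_b = 29.3333; sellers receive P_s = P_b - 11 = 18.3333.
CS falls from (1/2)(8.2222)(12.3333) = 50.7037 to (1/2)(5.7778)(8.6667) = 25.037, a change of -25.6667.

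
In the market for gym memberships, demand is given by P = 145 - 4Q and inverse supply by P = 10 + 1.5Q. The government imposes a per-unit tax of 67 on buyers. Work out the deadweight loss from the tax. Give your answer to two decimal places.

408.09

Pre-tax equilibrium: 145 - 4Q = 10 + 1.5Q gives Q* = 24.5455, P* = 46.8182.
With the tax, buyers' net willingness to pay falls by 67: (145 - 67) - 4Q = 10 + 1.5Q, so Q_t = 12.3636. Buyers pay P_b = 95.5455; sellers receive P_s = P_b - 67 = 28.5455.
The welfare triangle lost has base Q* - Q_t = 12.1818 and height t = 67, so DWL = (1/2)(12.1818)(67) = 408.0909.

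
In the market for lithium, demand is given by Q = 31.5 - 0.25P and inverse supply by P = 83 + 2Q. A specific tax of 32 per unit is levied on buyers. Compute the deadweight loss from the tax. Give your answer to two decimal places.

Rewriting demand in inverse form: P = 126 - 4Q.
Without the tax, 126 - 4Q = 83 + 2Q so Q* = 7.1667 and P* = 97.3333.
With the tax, buyers' net willingness to pay falls by 32: (126 - 32) - 4Q = 83 + 2Q, so Q_t = 1.8333. Buyers pay P_b = 118.6667; sellers receive P_s = P_b - 32 = 86.6667.
Deadweight loss is the triangle between the curves from Q_t to Q*: (1/2)(7.1667 - 1.8333)(32) = 85.3333.

85.33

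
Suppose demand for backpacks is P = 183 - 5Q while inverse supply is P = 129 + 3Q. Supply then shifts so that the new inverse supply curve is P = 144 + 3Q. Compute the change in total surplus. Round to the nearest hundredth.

-87.19

Initial equilibrium: Q_0 = 6.75, P_0 = 149.25; CS_0 = (1/2)(6.75)(33.75) = 113.9062, PS_0 = (1/2)(6.75)(20.25) = 68.3438.
New equilibrium: 183 - 5Q = 144 + 3Q gives Q_1 = 4.875, P_1 = 158.625; CS_1 = 59.4141, PS_1 = 35.6484.
Change in total surplus = (59.4141 + 35.6484) - (113.9062 + 68.3438) = -87.1875.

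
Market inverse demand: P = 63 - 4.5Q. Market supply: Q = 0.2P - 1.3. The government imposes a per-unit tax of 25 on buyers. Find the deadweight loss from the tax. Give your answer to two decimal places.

32.89

Rewriting supply in inverse form: P = 6.5 + 5Q.
Without the tax, 63 - 4.5Q = 6.5 + 5Q so Q* = 5.9474 and P* = 36.2368.
With the tax, buyers' net willingness to pay falls by 25: (63 - 25) - 4.5Q = 6.5 + 5Q, so Q_t = 3.3158. Buyers pay P_b = 48.0789; sellers receive P_s = P_b - 25 = 23.0789.
Deadweight loss is the triangle between the curves from Q_t to Q*: (1/2)(5.9474 - 3.3158)(25) = 32.8947.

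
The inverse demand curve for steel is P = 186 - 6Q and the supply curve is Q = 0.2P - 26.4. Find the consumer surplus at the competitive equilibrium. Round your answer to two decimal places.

Rewriting supply in inverse form: P = 132 + 5Q.
Setting demand equal to supply, 54 = 11Q, so Q* = 4.9091 and P* = 156.5455.
CS is the area between the demand curve and P* from 0 to Q*: (1/2)(4.9091)(29.4545) = 72.2975.

72.30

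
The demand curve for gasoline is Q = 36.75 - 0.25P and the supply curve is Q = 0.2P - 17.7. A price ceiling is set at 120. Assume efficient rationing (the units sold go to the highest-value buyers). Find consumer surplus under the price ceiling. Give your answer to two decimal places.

Rewriting demand in inverse form: P = 147 - 4Q.
Rewriting supply in inverse form: P = 88.5 + 5Q.
Without the control, 147 - 4Q = 88.5 + 5Q so Q* = 6.5 and P* = 121.
At P = 120, sellers supply (120 - 88.5)/5 = 6.3 while buyers want more, so the quantity traded is 6.3 at price 120.
The demand price at Q = 6.3 is 121.8. CS is the trapezoid between demand and 120 over [0, 6.3]: (1/2)[(147 - 120) + (121.8 - 120)](6.3) = 90.72.

90.72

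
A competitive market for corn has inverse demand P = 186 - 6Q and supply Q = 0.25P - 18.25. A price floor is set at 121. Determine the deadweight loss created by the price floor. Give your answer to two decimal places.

Rewriting supply in inverse form: P = 73 + 4Q.
Without the control, 186 - 6Q = 73 + 4Q so Q* = 11.3 and P* = 118.2.
At P = 121, buyers demand (186 - 121)/6 = 10.8333 while sellers would supply more, so the quantity traded is 10.8333 at price 121.
At Q = 10.8333 the demand price is 121 and the supply price is 116.3333. Deadweight loss is the triangle between the curves from 10.8333 to 11.3: (1/2)(121 - 116.3333)(11.3 - 10.8333) = 1.0889.

1.09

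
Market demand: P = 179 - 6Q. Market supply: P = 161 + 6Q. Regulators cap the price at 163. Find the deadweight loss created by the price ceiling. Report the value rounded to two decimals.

8.17

Without the control, 179 - 6Q = 161 + 6Q so Q* = 1.5 and P* = 170.
At P = 163, sellers supply (163 - 161)/6 = 0.3333 while buyers want more, so the quantity traded is 0.3333 at price 163.
At Q = 0.3333 the demand price is 177 and the supply price is 163. Deadweight loss is the triangle between the curves from 0.3333 to 1.5: (1/2)(177 - 163)(1.5 - 0.3333) = 8.1667.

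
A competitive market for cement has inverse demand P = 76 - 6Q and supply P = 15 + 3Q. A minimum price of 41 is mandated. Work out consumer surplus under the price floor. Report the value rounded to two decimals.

Free-market equilibrium: 76 - 6Q = 15 + 3Q gives Q* = 6.7778, P* = 35.3333.
At P = 41, buyers demand (76 - 41)/6 = 5.8333 while sellers would supply more, so the quantity traded is 5.8333 at price 41.
CS is the triangle under demand above 41: (1/2)(5.8333)(76 - 41) = 102.0833.

102.08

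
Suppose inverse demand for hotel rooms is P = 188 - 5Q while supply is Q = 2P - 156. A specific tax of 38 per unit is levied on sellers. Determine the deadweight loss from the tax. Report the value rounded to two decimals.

131.27

Rewriting supply in inverse form: P = 78 + 0.5Q.
Without the tax, 188 - 5Q = 78 + 0.5Q so Q* = 20 and P* = 88.
With the tax, sellers need 38 more per unit: 188 - 5Q = 78 + 0.5Q + 38, so Q_t = 13.0909. Buyers pay P_b = 122.5455; sellers receive P_s = P_b - 38 = 84.5455.
The welfare triangle lost has base Q* - Q_t = 6.9091 and height t = 38, so DWL = (1/2)(6.9091)(38) = 131.2727.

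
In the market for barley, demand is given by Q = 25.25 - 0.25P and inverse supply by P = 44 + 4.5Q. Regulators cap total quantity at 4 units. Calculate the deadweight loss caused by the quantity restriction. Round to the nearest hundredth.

Rewriting demand in inverse form: P = 101 - 4Q.
Without the quota, 101 - 4Q = 44 + 4.5Q gives Q* = 6.7059.
At Q = 4 the demand price is 101 - 4(4) = 85 and the supply price is 44 + 4.5(4) = 62.
DWL = (1/2)(gap between curves at 4) x (Q* - 4) = (1/2)(23)(2.7059) = 31.1176.

31.12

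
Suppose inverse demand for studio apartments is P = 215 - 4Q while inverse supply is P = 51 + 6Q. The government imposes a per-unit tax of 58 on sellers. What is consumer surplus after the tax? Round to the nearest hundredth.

224.72

Pre-tax equilibrium: 215 - 4Q = 51 + 6Q gives Q* = 16.4, P* = 149.4.
A tax on sellers shifts supply up by 58: 215 - 4Q = 51 + 6Q + 58, so Q_t = 10.6. Buyers pay P_b = 172.6; sellers receive P_s = P_b - 58 = 114.6.
Consumer surplus is the triangle under demand above P_b: (1/2)(10.6)(215 - 172.6) = 224.72.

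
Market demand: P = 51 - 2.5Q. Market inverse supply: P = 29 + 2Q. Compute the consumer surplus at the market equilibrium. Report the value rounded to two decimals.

Setting demand equal to supply, 22 = 4.5Q, so Q* = 4.8889 and P* = 38.7778.
Consumer surplus is the triangle under demand above P*: (1/2)(4.8889)(51 - 38.7778) = (1/2)(4.8889)(12.2222) = 29.8765.

29.88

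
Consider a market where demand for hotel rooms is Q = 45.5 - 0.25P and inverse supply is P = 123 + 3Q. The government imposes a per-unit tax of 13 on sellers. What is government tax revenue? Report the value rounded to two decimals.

85.43

Rewriting demand in inverse form: P = 182 - 4Q.
Without the tax, 182 - 4Q = 123 + 3Q so Q* = 8.4286 and P* = 148.2857.
With the tax, sellers need 13 more per unit: 182 - 4Q = 123 + 3Q + 13, so Q_t = 6.5714. Buyers pay P_b = 155.7143; sellers receive P_s = P_b - 13 = 142.7143.
Revenue is the tax times quantity traded: 13 x 6.5714 = 85.4286.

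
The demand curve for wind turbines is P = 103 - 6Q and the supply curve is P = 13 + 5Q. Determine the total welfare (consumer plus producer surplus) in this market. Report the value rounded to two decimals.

368.18

Setting demand equal to supply, 90 = 11Q, so Q* = 8.1818 and P* = 53.9091.
Total surplus is the full triangle between the curves from 0 to Q*: (1/2)(8.1818)(103 - 13) = 368.1818.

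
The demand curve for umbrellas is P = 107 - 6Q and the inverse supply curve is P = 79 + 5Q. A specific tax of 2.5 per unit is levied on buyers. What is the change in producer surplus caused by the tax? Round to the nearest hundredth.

-2.76

Without the tax, 107 - 6Q = 79 + 5Q so Q* = 2.5455 and P* = 91.7273.
With the tax, buyers' net willingness to pay falls by 2.5: (107 - 2.5) - 6Q = 79 + 5Q, so Q_t = 2.3182. Buyers pay P_b = 93.0909; sellers receive P_s = P_b - 2.5 = 90.5909.
PS falls from (1/2)(2.5455)(12.7273) = 16.1983 to (1/2)(2.3182)(11.5909) = 13.4349, a change of -2.7634.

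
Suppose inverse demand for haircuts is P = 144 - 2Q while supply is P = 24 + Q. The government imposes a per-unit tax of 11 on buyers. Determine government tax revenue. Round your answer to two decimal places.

Without the tax, 144 - 2Q = 24 + Q so Q* = 40 and P* = 64.
A tax on buyers shifts demand down by 11: (144 - 11) - 2Q = 24 + Q, so Q_t = 36.3333. Buyers pay P_b = 71.3333; sellers receive P_s = P_b - 11 = 60.3333.
Revenue is the tax times quantity traded: 11 x 36.3333 = 399.6667.

399.67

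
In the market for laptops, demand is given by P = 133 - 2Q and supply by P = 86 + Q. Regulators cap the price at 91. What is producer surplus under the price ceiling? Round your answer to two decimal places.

Free-market equilibrium: 133 - 2Q = 86 + Q gives Q* = 15.6667, P* = 101.6667.
At the ceiling price 91, quantity supplied is (91 - 86)/1 = 5; supply is the short side, so Q = 5 trades at P = 91.
PS is the triangle above supply below 91: (1/2)(5)(91 - 86) = 12.5.

12.50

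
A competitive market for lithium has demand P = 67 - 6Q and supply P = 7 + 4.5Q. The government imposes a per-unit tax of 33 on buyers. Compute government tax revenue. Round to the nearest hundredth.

84.86

Without the tax, 67 - 6Q = 7 + 4.5Q so Q* = 5.7143 and P* = 32.7143.
A tax on buyers shifts demand down by 33: (67 - 33) - 6Q = 7 + 4.5Q, so Q_t = 2.5714. Buyers pay P_b = 51.5714; sellers receive P_s = P_b - 33 = 18.5714.
Tax revenue = t x Q_t = 33 x 2.5714 = 84.8571.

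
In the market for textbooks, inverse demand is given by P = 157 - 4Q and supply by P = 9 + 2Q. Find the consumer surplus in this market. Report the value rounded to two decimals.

Set 157 - 4Q = 9 + 2Q, which gives 148 = 6Q, so Q* = 24.6667 and P* = 157 - 4(24.6667) = 58.3333.
Consumer surplus is the triangle under demand above P*: (1/2)(24.6667)(157 - 58.3333) = (1/2)(24.6667)(98.6667) = 1216.8889.

1216.89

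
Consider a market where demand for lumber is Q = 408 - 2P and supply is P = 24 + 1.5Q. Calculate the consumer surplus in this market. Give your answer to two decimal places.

Rewriting demand in inverse form: P = 204 - 0.5Q.
Setting demand equal to supply, 180 = 2Q, so Q* = 90 and P* = 159.
Consumer surplus is the triangle under demand above P*: (1/2)(90)(204 - 159) = (1/2)(90)(45) = 2025.

2025.00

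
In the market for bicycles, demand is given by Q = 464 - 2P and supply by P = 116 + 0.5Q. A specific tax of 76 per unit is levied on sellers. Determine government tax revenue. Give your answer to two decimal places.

3040.00

Rewriting demand in inverse form: P = 232 - 0.5Q.
Pre-tax equilibrium: 232 - 0.5Q = 116 + 0.5Q gives Q* = 116, P* = 174.
A tax on sellers shifts supply up by 76: 232 - 0.5Q = 116 + 0.5Q + 76, so Q_t = 40. Buyers pay P_b = 212; sellers receive P_s = P_b - 76 = 136.
Revenue is the tax times quantity traded: 76 x 40 = 3040.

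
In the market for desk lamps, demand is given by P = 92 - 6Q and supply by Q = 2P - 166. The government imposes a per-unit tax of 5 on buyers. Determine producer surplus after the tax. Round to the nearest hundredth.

0.09

Rewriting supply in inverse form: P = 83 + 0.5Q.
Without the tax, 92 - 6Q = 83 + 0.5Q so Q* = 1.3846 and P* = 83.6923.
A tax on buyers shifts demand down by 5: (92 - 5) - 6Q = 83 + 0.5Q, so Q_t = 0.6154. Buyers pay P_b = 88.3077; sellers receive P_s = P_b - 5 = 83.3077.
PS = (1/2)(Q_t)(P_s - 83) = (1/2)(0.6154)(0.3077) = 0.0947.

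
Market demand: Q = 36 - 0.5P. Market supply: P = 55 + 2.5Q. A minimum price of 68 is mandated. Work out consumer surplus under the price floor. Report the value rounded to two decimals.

4.00

Rewriting demand in inverse form: P = 72 - 2Q.
Free-market equilibrium: 72 - 2Q = 55 + 2.5Q gives Q* = 3.7778, P* = 64.4444.
At P = 68, buyers demand (72 - 68)/2 = 2 while sellers would supply more, so the quantity traded is 2 at price 68.
CS is the triangle under demand above 68: (1/2)(2)(72 - 68) = 4.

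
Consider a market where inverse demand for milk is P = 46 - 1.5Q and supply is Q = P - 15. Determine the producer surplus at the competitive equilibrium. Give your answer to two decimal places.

76.88

Rewriting supply in inverse form: P = 15 + Q.
Set 46 - 1.5Q = 15 + Q, which gives 31 = 2.5Q, so Q* = 12.4 and P* = 46 - 1.5(12.4) = 27.4.
PS is the area between P* and the supply curve from 0 to Q*: (1/2)(12.4)(12.4) = 76.88.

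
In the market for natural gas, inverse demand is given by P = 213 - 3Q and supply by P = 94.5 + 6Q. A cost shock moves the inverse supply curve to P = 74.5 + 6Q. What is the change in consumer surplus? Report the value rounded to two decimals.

95.19

Initial equilibrium: Q_0 = 13.1667, P_0 = 173.5; CS_0 = (1/2)(13.1667)(39.5) = 260.0417, PS_0 = (1/2)(13.1667)(79) = 520.0833.
New equilibrium: 213 - 3Q = 74.5 + 6Q gives Q_1 = 15.3889, P_1 = 166.8333; CS_1 = 355.2269, PS_1 = 710.4537.
Change in consumer surplus = 355.2269 - 260.0417 = 95.1852.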